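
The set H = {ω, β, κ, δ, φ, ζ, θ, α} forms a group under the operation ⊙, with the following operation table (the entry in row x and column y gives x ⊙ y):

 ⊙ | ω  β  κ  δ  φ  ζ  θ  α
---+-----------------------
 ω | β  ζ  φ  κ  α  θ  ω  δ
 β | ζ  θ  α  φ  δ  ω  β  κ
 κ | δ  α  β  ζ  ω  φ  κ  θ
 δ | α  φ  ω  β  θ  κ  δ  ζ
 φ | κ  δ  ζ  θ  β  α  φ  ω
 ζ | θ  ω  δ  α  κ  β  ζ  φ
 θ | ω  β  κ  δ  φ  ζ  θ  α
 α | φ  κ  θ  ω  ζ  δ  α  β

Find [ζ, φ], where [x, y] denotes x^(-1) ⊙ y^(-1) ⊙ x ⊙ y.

β

Identity is θ; from the table ζ^(-1) = ω and φ^(-1) = δ.
ω ⊙ δ = κ
κ ⊙ ζ = φ
φ ⊙ φ = β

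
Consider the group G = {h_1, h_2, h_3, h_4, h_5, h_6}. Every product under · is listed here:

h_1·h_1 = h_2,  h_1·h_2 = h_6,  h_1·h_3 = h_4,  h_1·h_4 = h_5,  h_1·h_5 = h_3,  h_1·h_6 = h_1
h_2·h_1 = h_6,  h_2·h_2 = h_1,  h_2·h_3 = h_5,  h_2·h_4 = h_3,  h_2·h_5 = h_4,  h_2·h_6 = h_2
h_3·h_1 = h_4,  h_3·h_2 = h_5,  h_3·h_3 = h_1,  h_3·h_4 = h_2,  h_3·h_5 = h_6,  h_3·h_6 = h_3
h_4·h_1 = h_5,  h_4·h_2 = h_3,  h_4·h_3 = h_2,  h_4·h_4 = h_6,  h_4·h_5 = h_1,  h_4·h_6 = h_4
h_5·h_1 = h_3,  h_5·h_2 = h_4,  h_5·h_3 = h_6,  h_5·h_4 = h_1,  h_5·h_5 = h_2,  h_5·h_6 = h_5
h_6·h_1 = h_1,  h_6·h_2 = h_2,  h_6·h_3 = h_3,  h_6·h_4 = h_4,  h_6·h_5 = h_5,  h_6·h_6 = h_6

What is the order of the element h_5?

6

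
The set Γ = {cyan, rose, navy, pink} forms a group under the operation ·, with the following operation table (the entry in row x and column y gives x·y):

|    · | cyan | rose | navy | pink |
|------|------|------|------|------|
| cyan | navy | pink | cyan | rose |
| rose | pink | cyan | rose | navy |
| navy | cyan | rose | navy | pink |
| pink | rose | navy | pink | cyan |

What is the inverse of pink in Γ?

First locate the identity: row navy matches the header, so navy is the identity.
Scan row pink for navy: pink·rose = navy. Hence pink^(-1) = rose.

rose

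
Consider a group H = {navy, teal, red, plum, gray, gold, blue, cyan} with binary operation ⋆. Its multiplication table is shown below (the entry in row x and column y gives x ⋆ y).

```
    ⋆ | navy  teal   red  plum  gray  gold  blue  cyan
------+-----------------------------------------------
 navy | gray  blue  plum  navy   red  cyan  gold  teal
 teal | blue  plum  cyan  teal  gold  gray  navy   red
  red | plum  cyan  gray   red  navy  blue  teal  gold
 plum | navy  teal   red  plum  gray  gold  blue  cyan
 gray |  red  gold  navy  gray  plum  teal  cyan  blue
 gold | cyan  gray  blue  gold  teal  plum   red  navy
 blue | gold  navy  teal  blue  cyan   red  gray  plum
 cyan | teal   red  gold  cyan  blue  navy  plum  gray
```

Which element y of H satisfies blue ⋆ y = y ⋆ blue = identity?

First locate the identity: row plum matches the header, so plum is the identity.
Scan row blue for plum: blue ⋆ cyan = plum. Hence blue^(-1) = cyan.

cyan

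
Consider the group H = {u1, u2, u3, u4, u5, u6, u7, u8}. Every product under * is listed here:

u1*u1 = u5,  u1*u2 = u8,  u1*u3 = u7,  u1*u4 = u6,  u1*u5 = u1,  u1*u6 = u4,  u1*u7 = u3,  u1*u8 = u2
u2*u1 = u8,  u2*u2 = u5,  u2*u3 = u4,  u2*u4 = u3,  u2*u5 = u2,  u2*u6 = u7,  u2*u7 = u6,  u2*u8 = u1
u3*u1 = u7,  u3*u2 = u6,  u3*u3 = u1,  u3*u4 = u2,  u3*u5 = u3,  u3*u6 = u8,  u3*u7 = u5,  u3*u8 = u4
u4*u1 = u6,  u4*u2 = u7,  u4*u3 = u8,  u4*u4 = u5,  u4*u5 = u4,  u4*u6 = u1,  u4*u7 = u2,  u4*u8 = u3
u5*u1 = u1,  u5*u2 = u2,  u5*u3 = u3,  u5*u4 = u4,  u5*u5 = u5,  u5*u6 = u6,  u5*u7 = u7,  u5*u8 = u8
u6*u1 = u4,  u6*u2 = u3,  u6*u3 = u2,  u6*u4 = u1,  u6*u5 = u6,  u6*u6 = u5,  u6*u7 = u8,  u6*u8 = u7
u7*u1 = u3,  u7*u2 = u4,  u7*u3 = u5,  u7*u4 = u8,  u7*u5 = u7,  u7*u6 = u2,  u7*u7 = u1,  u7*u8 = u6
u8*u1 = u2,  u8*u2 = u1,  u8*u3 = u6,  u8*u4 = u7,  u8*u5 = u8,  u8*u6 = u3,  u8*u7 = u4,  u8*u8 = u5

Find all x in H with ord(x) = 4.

{u3, u7}

Identity is u5. Compute the order of each non-identity element by repeated multiplication:
  u1: u1 → u5  (order 2)
  u2: u2 → u5  (order 2)
  u3: u3 → u1 → u7 → u5  (order 4)
  u4: u4 → u5  (order 2)
  u6: u6 → u5  (order 2)
  u7: u7 → u1 → u3 → u5  (order 4)
  u8: u8 → u5  (order 2)
Elements of order 4: {u3, u7}.
(Structurally, H here is isomorphic to the dihedral group D_4.)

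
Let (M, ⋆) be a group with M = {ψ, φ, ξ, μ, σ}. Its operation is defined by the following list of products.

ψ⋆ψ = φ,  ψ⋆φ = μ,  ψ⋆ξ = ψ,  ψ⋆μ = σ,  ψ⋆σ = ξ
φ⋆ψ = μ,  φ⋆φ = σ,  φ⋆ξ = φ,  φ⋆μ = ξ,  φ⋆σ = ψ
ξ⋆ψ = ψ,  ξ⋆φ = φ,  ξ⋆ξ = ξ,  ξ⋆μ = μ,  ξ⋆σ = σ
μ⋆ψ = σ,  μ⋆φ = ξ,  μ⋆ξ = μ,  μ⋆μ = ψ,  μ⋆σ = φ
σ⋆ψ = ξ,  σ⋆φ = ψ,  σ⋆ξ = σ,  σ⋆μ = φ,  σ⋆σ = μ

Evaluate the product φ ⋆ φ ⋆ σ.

φ ⋆ φ = σ
σ ⋆ σ = μ

μ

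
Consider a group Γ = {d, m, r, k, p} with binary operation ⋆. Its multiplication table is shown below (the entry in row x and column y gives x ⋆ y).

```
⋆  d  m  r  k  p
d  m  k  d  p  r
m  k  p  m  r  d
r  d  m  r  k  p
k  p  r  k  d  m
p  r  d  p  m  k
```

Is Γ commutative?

Yes

Check whether the table is symmetric across its main diagonal.
Every entry (row x, col y) equals the entry (row y, col x), so Γ is abelian.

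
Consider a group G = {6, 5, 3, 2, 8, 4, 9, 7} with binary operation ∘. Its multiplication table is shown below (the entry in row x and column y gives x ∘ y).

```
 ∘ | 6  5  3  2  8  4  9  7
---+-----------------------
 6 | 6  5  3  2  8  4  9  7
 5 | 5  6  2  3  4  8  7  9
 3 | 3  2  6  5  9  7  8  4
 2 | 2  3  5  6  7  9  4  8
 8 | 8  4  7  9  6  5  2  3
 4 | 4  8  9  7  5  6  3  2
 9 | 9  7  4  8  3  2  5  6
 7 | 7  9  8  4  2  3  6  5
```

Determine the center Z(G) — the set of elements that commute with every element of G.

An element z is central iff its row equals its column in the table.
For 2: 2 ∘ 9 = 4 ≠ 8 = 9 ∘ 2, so 2 ∉ Z.
Checking each element this way leaves Z(G) = {5, 6}.

{5, 6}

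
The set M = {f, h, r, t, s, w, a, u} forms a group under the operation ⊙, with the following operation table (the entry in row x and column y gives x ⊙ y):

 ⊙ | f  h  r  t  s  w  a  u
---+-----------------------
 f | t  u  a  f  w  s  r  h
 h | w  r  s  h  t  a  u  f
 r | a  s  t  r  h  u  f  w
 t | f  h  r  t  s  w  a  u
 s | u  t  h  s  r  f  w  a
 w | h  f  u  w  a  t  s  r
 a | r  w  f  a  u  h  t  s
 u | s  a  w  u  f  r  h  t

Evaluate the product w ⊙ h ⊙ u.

w ⊙ h = f
f ⊙ u = h

h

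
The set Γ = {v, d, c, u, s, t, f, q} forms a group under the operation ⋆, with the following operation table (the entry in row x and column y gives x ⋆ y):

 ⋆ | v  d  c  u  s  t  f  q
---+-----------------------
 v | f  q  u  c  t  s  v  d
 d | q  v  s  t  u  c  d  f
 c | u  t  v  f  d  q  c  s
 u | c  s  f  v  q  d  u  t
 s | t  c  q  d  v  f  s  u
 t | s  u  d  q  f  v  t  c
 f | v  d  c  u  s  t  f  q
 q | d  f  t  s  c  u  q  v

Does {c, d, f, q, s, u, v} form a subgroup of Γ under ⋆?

No

v ⋆ s = t, which is not in {c, d, f, q, s, u, v}.
The subset is not closed under ⋆, so it is not a subgroup.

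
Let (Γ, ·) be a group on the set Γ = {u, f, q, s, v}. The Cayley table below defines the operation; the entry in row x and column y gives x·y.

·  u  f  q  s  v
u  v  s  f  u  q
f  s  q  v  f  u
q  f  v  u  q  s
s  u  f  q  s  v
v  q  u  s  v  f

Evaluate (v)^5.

v^1 = v
v^2 = v·v = f
v^3 = f·v = u
v^4 = u·v = q
v^5 = q·v = s

s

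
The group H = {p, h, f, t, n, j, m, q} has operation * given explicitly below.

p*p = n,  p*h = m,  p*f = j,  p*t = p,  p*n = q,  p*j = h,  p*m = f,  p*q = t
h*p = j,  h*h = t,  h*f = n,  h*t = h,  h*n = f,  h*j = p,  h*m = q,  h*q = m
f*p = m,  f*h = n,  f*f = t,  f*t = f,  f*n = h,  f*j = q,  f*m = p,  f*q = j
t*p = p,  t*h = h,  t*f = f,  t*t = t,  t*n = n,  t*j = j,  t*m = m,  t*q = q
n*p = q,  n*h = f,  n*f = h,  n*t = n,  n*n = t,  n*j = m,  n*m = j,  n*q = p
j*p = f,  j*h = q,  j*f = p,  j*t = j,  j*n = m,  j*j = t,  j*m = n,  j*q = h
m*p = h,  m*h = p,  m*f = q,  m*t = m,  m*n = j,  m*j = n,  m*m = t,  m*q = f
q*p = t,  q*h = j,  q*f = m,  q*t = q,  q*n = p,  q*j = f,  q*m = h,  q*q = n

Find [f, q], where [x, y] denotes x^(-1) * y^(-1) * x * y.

Identity is t; from the table f^(-1) = f and q^(-1) = p.
f * p = m
m * f = q
q * q = n
(Structurally, H here is isomorphic to the dihedral group D_4.)

n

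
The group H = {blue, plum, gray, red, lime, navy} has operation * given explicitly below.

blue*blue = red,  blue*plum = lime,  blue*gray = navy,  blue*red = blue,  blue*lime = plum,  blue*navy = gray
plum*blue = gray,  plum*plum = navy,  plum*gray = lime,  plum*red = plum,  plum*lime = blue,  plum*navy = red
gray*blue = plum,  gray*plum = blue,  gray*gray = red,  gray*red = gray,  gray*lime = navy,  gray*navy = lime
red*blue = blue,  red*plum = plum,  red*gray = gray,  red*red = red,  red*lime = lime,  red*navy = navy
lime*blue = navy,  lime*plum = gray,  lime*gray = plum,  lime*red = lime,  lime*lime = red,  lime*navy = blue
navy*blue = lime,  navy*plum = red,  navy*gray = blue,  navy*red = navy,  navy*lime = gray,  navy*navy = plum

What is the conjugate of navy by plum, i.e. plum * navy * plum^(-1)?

navy

The identity is red. In row plum, the entry red sits in column navy, so plum^(-1) = navy.
plum * navy = red
red * navy = navy
(Structurally, H here is isomorphic to the symmetric group S_3.)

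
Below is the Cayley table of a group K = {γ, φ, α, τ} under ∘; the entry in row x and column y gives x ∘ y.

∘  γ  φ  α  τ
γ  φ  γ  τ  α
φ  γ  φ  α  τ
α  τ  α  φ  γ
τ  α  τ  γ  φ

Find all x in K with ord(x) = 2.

{α, γ, τ}

Identity is φ. Compute the order of each non-identity element by repeated multiplication:
  γ: γ → φ  (order 2)
  α: α → φ  (order 2)
  τ: τ → φ  (order 2)
Elements of order 2: {α, γ, τ}.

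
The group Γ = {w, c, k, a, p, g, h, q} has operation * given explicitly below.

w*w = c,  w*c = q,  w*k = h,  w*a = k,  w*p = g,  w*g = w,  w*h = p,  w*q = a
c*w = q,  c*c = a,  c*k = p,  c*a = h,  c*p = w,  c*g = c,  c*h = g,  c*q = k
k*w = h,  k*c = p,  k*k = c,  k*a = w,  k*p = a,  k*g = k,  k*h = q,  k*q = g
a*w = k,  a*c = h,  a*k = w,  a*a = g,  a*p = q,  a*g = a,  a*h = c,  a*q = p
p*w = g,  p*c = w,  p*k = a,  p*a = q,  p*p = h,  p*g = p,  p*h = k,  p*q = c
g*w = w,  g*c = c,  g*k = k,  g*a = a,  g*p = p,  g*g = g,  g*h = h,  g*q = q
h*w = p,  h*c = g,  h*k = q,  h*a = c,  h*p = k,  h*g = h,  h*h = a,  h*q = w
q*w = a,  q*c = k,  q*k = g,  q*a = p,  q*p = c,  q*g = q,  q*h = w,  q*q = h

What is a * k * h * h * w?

a * k = w
w * h = p
p * h = k
k * w = h

h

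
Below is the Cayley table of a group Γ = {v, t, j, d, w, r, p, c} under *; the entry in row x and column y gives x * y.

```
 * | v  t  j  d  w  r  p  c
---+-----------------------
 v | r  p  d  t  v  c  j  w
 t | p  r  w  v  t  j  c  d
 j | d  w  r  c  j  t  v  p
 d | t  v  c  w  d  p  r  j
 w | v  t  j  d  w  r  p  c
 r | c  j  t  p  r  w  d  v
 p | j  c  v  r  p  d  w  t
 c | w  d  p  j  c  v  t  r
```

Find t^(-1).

First locate the identity: row w matches the header, so w is the identity.
Scan row t for w: t * j = w. Hence t^(-1) = j.
(Structurally, Γ here is isomorphic to Z_2 x Z_4.)

j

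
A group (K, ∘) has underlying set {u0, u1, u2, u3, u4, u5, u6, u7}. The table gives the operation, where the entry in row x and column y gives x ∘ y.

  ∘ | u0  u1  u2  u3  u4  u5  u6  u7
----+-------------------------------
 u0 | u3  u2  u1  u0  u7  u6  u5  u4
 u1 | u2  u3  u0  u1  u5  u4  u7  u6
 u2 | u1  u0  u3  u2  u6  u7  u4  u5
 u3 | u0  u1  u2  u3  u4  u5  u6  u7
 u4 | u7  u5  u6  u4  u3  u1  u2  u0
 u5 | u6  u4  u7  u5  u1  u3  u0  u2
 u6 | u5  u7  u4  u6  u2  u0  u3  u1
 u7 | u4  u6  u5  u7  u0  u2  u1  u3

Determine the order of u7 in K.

2

The identity element is u3 (its row matches the header).
u7^1 = u7
u7^2 = u7 ∘ u7 = u3
The first power of u7 equal to the identity is u7^2, so ord(u7) = 2.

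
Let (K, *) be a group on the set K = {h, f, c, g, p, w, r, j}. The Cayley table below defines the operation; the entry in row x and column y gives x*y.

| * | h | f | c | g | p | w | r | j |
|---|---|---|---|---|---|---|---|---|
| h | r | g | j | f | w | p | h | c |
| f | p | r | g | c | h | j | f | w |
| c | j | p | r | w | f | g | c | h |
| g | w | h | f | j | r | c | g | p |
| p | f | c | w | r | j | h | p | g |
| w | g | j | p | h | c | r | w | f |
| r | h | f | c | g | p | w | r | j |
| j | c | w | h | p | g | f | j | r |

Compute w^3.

w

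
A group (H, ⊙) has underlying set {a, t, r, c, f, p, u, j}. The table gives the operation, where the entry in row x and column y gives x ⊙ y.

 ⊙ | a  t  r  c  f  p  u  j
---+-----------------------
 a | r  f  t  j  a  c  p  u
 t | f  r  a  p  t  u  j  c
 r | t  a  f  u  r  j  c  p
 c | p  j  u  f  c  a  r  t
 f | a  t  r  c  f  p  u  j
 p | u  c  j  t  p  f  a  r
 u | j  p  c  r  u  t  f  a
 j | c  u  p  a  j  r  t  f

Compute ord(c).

2

The identity element is f (its row matches the header).
c^1 = c
c^2 = c ⊙ c = f
The first power of c equal to the identity is c^2, so ord(c) = 2.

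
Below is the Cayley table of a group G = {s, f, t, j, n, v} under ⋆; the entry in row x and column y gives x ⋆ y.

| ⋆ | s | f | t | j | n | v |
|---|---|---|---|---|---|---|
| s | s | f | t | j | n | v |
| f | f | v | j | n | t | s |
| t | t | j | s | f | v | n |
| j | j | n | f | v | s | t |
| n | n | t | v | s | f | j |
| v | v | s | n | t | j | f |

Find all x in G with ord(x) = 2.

{t}

Identity is s. Compute the order of each non-identity element by repeated multiplication:
  f: f → v → s  (order 3)
  t: t → s  (order 2)
  j: j → v → t → f → n → s  (order 6)
  n: n → f → t → v → j → s  (order 6)
  v: v → f → s  (order 3)
Elements of order 2: {t}.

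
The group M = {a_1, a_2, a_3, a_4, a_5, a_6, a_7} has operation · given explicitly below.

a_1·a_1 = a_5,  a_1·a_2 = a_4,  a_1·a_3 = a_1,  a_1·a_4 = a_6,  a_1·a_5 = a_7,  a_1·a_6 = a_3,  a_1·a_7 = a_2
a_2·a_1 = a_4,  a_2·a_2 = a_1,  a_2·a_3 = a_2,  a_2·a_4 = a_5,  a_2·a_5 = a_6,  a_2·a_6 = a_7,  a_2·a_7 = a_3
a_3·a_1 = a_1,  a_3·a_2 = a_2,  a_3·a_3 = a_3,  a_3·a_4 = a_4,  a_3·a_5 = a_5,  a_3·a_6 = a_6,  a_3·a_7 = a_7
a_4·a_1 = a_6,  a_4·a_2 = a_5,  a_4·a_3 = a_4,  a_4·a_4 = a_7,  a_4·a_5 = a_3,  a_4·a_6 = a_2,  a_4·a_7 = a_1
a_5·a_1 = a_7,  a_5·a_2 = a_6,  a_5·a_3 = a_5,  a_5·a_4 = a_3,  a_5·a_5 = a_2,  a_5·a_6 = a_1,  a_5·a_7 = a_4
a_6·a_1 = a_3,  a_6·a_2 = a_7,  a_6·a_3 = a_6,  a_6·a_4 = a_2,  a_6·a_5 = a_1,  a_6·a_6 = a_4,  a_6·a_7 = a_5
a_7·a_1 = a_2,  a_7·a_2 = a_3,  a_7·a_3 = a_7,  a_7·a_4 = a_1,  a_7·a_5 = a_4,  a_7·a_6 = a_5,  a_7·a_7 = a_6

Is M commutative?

Yes

Check whether the table is symmetric across its main diagonal.
Every entry (row x, col y) equals the entry (row y, col x), so M is abelian.
(In fact M ≅ the cyclic group Z_7.)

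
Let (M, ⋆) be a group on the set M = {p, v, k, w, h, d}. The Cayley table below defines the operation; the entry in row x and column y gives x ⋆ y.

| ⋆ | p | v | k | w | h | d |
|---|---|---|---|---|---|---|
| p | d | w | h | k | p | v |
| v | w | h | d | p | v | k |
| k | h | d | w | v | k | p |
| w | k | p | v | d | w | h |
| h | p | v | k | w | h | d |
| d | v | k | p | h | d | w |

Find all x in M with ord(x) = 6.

{k, p}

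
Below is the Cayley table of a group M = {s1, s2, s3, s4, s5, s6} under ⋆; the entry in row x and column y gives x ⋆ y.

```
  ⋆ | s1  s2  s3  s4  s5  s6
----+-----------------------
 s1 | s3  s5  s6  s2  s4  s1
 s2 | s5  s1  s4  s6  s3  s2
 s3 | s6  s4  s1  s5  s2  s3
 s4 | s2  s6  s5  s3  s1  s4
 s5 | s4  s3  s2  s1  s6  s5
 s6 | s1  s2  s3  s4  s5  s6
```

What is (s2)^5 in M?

s4

s2^1 = s2
s2^2 = s2 ⋆ s2 = s1
s2^3 = s1 ⋆ s2 = s5
s2^4 = s5 ⋆ s2 = s3
s2^5 = s3 ⋆ s2 = s4
(Structurally, M here is isomorphic to the cyclic group Z_6.)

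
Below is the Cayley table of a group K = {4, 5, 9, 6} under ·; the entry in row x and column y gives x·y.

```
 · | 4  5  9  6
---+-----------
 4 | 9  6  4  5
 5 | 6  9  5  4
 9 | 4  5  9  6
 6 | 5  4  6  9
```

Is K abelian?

Yes

Check whether the table is symmetric across its main diagonal.
Every entry (row x, col y) equals the entry (row y, col x), so K is abelian.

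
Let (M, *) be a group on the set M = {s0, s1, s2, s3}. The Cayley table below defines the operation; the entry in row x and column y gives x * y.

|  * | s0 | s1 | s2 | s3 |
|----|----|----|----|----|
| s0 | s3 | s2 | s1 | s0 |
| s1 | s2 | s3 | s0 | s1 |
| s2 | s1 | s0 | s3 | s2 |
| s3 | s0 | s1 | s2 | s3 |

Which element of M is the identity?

The identity e satisfies e * x = x for all x, so its row in the table reproduces the column headers.
Row s3 reads: s0, s1, s2, s3 — exactly the header order. So s3 is the identity.

s3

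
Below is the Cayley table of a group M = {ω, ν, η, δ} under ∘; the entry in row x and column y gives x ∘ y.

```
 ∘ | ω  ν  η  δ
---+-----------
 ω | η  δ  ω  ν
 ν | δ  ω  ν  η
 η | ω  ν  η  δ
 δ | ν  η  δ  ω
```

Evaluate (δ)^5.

δ^1 = δ
δ^2 = δ ∘ δ = ω
δ^3 = ω ∘ δ = ν
δ^4 = ν ∘ δ = η
δ^5 = η ∘ δ = δ

δ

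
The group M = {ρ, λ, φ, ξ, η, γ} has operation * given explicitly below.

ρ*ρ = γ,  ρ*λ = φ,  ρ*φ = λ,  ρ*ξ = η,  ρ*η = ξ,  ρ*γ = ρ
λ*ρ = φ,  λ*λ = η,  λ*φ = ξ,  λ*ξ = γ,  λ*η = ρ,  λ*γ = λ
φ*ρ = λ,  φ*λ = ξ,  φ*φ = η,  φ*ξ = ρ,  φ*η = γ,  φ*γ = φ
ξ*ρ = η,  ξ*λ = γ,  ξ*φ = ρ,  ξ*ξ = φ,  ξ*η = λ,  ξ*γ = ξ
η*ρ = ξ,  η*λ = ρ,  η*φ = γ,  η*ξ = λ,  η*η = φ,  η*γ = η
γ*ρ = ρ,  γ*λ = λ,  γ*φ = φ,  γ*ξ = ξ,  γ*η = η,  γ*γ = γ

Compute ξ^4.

ξ^1 = ξ
ξ^2 = ξ * ξ = φ
ξ^3 = φ * ξ = ρ
ξ^4 = ρ * ξ = η

η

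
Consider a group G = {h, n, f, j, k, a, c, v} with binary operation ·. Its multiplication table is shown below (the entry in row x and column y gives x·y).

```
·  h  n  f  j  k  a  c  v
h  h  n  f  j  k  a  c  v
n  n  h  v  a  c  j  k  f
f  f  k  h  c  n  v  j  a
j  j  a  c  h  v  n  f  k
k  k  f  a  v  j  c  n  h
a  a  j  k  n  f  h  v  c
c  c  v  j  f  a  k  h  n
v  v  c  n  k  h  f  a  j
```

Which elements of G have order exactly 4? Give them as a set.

Identity is h. Compute the order of each non-identity element by repeated multiplication:
  n: n → h  (order 2)
  f: f → h  (order 2)
  j: j → h  (order 2)
  k: k → j → v → h  (order 4)
  a: a → h  (order 2)
  c: c → h  (order 2)
  v: v → j → k → h  (order 4)
Elements of order 4: {k, v}.

{k, v}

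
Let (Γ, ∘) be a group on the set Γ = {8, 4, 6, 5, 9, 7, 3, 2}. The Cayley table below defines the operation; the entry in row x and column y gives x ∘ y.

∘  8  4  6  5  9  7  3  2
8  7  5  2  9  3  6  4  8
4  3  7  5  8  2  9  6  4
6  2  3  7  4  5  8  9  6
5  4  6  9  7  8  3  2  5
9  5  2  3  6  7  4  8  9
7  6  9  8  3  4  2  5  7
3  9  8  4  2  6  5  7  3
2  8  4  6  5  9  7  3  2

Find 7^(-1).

First locate the identity: row 2 matches the header, so 2 is the identity.
Scan row 7 for 2: 7 ∘ 7 = 2. Hence 7^(-1) = 7.

7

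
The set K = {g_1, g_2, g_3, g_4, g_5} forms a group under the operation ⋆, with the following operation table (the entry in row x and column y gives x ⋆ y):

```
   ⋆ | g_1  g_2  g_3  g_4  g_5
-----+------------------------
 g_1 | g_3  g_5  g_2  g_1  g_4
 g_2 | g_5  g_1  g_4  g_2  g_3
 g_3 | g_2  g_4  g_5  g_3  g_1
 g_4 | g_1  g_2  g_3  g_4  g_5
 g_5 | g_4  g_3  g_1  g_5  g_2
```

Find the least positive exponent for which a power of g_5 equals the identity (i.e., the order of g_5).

The identity element is g_4 (its row matches the header).
g_5^1 = g_5
g_5^2 = g_5 ⋆ g_5 = g_2
g_5^3 = g_2 ⋆ g_5 = g_3
g_5^4 = g_3 ⋆ g_5 = g_1
g_5^5 = g_1 ⋆ g_5 = g_4
The first power of g_5 equal to the identity is g_5^5, so ord(g_5) = 5.
(Structurally, K here is isomorphic to the cyclic group Z_5.)

5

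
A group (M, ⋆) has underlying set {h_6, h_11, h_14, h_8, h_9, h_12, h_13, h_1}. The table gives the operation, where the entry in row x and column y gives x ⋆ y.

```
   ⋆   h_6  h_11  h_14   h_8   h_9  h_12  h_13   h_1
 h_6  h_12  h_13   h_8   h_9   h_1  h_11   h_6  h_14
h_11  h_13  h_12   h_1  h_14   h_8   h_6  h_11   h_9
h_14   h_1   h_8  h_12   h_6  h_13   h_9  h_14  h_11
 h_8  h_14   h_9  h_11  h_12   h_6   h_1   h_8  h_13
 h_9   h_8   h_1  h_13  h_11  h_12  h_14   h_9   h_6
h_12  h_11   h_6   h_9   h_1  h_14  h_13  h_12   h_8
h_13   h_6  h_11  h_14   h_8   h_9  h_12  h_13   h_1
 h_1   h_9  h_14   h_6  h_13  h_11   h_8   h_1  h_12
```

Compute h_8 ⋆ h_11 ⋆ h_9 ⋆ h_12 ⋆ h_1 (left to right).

h_8 ⋆ h_11 = h_9
h_9 ⋆ h_9 = h_12
h_12 ⋆ h_12 = h_13
h_13 ⋆ h_1 = h_1

h_1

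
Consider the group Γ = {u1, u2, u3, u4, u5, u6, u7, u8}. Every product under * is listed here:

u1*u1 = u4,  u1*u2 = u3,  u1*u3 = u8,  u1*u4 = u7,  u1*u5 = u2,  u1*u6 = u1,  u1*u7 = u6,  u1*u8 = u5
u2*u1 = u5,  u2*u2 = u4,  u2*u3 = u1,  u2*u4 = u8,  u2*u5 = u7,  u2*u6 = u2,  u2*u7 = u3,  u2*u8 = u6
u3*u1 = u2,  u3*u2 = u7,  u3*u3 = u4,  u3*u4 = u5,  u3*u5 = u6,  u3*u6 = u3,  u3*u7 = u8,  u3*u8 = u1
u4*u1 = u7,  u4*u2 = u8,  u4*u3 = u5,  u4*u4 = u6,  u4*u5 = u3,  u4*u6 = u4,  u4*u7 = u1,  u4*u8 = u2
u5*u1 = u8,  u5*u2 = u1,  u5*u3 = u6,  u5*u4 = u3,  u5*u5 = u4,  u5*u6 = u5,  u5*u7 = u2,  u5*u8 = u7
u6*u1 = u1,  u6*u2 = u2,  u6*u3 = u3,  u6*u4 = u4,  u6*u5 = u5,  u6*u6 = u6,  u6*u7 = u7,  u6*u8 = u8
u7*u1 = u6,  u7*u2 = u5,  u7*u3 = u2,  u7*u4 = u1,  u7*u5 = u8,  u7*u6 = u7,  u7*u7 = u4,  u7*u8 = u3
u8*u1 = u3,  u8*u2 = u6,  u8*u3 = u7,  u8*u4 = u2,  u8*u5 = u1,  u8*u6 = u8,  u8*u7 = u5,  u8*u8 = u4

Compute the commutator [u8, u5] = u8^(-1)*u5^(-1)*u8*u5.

u4

Identity is u6; from the table u8^(-1) = u2 and u5^(-1) = u3.
u2*u3 = u1
u1*u8 = u5
u5*u5 = u4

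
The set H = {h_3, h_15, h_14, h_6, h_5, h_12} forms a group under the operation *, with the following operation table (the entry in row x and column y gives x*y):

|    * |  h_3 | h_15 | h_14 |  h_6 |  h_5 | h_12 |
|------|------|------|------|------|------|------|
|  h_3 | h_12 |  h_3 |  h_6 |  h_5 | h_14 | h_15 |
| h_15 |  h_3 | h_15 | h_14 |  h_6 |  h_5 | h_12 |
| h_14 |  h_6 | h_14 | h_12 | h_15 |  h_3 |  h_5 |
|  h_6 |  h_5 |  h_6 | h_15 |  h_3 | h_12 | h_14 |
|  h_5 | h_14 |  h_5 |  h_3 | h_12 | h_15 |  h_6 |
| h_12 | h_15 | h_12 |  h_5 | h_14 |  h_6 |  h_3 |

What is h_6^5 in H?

h_6^1 = h_6
h_6^2 = h_6*h_6 = h_3
h_6^3 = h_3*h_6 = h_5
h_6^4 = h_5*h_6 = h_12
h_6^5 = h_12*h_6 = h_14

h_14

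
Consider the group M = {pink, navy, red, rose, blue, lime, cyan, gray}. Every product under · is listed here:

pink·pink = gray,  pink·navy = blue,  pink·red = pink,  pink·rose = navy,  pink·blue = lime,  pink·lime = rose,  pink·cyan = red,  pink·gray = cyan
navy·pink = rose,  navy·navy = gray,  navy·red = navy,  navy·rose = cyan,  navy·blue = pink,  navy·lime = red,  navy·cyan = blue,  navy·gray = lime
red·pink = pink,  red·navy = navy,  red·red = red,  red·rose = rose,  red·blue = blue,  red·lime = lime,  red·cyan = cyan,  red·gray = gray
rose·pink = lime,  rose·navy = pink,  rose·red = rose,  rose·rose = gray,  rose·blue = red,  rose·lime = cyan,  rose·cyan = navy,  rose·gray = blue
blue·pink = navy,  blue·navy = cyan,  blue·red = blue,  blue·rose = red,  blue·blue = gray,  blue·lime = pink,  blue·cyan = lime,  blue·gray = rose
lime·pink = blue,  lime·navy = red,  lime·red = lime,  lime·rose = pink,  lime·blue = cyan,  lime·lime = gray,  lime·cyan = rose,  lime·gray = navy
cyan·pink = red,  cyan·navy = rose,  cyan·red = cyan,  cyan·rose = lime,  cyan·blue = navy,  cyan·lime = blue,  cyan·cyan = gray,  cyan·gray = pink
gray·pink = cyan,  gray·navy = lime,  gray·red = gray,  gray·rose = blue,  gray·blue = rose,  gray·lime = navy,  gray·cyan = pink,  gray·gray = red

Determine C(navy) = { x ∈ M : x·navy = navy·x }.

{gray, lime, navy, red}

Compare row navy with column navy entry by entry.
lime·navy = red = navy·lime, so lime commutes with navy.
blue·navy = cyan but navy·blue = pink, so blue does not.
Collecting the elements that commute with navy: C(navy) = {gray, lime, navy, red}.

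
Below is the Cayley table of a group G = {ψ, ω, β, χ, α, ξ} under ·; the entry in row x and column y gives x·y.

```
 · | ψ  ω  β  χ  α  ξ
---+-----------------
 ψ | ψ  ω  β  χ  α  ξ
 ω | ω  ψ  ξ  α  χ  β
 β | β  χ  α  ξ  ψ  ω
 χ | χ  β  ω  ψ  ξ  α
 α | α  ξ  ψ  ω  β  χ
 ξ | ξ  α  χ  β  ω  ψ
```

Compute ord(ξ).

The identity element is ψ (its row matches the header).
ξ^1 = ξ
ξ^2 = ξ·ξ = ψ
The first power of ξ equal to the identity is ξ^2, so ord(ξ) = 2.

2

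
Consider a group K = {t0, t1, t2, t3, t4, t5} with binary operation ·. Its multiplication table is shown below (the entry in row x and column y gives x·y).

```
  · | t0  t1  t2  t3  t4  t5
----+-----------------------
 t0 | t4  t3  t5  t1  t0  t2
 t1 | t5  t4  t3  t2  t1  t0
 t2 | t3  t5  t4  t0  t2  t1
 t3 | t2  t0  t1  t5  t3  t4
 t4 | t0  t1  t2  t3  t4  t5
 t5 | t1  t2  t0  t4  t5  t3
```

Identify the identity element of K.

The identity e satisfies e·x = x for all x, so its row in the table reproduces the column headers.
Row t4 reads: t0, t1, t2, t3, t4, t5 — exactly the header order. So t4 is the identity.

t4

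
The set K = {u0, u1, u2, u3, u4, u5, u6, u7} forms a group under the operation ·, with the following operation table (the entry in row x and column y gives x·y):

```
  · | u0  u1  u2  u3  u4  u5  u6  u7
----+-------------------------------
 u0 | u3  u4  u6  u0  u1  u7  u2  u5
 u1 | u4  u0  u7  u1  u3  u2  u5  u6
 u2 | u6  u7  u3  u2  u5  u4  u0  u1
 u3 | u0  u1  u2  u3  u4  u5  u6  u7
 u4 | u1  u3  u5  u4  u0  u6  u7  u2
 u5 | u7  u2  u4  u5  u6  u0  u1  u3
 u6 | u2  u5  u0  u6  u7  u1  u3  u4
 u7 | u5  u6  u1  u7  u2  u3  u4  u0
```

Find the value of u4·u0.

Read row u4, column u0: u4·u0 = u1.

u1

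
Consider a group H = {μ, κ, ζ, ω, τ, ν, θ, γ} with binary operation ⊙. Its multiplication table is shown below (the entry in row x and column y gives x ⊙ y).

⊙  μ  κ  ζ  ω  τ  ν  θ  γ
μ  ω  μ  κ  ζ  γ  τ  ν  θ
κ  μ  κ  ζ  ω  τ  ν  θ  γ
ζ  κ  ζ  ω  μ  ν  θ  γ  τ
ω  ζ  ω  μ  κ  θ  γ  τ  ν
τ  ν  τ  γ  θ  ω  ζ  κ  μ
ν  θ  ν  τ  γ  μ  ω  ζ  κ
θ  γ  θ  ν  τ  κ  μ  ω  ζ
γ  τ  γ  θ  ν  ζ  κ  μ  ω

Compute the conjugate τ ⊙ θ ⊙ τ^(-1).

The identity is κ. In row τ, the entry κ sits in column θ, so τ^(-1) = θ.
τ ⊙ θ = κ
κ ⊙ θ = θ

θ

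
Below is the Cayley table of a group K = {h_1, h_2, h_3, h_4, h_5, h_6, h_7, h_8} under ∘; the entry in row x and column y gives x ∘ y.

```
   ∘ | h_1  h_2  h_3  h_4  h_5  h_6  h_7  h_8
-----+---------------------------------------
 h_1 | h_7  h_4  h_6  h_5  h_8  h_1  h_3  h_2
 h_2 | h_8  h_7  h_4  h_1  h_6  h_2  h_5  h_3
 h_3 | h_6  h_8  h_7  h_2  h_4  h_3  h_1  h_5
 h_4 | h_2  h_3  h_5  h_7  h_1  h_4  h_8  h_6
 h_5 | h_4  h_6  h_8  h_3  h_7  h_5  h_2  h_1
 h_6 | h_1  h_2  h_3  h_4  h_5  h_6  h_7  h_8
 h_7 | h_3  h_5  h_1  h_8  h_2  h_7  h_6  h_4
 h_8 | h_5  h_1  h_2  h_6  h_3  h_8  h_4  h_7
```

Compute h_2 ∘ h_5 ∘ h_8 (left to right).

h_8

h_2 ∘ h_5 = h_6
h_6 ∘ h_8 = h_8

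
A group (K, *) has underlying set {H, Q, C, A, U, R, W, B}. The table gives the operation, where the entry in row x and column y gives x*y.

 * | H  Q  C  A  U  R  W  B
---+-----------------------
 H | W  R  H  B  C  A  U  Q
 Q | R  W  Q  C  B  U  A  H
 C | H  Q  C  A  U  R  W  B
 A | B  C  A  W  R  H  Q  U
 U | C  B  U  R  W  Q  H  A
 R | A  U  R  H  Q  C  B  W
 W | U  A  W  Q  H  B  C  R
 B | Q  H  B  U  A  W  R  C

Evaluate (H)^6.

H^1 = H
H^2 = H*H = W
H^3 = W*H = U
H^4 = U*H = C
H^5 = C*H = H
H^6 = H*H = W

W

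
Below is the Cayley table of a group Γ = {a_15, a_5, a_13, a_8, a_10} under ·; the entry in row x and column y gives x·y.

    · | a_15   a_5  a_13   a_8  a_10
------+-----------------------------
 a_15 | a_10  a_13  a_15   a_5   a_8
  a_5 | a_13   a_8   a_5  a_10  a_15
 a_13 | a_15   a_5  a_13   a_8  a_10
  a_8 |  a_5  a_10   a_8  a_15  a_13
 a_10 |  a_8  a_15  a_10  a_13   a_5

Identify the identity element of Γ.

The identity e satisfies e·x = x for all x, so its row in the table reproduces the column headers.
Row a_13 reads: a_15, a_5, a_13, a_8, a_10 — exactly the header order. So a_13 is the identity.

a_13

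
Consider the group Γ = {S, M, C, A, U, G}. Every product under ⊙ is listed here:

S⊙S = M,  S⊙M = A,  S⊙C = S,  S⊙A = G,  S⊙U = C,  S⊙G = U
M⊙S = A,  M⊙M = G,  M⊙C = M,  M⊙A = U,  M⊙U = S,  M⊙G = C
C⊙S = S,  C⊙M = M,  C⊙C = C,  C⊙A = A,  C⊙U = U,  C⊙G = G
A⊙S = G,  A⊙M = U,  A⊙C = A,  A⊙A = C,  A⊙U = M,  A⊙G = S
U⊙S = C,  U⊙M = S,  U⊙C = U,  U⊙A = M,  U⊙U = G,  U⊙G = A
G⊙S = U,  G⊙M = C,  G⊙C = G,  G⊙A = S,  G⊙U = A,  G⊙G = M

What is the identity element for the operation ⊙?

C

The identity e satisfies e ⊙ x = x for all x, so its row in the table reproduces the column headers.
Row C reads: S, M, C, A, U, G — exactly the header order. So C is the identity.
(Structurally, Γ here is isomorphic to the cyclic group Z_6.)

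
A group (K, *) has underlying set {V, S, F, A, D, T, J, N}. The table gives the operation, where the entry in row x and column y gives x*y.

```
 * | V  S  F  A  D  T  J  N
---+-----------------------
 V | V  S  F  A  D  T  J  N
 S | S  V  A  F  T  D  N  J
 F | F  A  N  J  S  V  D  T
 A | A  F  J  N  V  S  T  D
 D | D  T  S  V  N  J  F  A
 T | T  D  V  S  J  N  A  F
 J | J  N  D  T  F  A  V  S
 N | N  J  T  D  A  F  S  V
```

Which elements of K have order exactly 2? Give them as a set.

Identity is V. Compute the order of each non-identity element by repeated multiplication:
  S: S → V  (order 2)
  F: F → N → T → V  (order 4)
  A: A → N → D → V  (order 4)
  D: D → N → A → V  (order 4)
  T: T → N → F → V  (order 4)
  J: J → V  (order 2)
  N: N → V  (order 2)
Elements of order 2: {J, N, S}.

{J, N, S}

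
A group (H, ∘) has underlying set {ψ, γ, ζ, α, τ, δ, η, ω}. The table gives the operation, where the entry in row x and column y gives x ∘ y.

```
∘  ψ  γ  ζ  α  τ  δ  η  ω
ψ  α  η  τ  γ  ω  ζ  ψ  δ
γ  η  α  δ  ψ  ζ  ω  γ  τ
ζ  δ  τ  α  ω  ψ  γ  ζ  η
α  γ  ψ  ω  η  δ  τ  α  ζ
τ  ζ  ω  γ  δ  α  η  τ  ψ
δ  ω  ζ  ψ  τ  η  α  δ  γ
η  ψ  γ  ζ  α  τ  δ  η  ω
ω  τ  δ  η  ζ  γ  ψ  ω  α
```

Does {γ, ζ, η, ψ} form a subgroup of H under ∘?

γ ∘ γ = α, which is not in {γ, ζ, η, ψ}.
The subset is not closed under ∘, so it is not a subgroup.

No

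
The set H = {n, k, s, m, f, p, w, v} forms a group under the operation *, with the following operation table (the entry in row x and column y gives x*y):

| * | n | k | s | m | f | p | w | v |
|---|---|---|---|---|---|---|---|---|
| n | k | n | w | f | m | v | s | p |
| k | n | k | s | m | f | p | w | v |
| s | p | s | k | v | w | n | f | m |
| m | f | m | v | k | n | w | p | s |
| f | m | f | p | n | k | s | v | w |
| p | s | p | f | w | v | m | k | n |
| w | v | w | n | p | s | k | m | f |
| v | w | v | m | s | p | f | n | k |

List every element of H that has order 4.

{p, w}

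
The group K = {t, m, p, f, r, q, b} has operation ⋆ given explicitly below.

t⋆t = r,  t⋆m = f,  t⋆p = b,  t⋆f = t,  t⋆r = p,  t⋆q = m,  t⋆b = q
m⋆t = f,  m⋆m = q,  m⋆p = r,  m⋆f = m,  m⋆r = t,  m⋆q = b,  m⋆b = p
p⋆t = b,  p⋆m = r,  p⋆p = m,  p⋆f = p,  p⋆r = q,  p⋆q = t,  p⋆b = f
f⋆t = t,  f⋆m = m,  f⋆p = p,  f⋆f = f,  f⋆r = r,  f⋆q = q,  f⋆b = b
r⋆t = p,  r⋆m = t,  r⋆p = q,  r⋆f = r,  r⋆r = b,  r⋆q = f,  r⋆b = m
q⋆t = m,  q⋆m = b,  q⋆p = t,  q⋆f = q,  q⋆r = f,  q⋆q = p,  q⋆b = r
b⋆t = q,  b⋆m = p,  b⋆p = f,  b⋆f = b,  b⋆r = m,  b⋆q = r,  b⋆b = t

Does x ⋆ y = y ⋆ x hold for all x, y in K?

Check whether the table is symmetric across its main diagonal.
Every entry (row x, col y) equals the entry (row y, col x), so K is abelian.

Yes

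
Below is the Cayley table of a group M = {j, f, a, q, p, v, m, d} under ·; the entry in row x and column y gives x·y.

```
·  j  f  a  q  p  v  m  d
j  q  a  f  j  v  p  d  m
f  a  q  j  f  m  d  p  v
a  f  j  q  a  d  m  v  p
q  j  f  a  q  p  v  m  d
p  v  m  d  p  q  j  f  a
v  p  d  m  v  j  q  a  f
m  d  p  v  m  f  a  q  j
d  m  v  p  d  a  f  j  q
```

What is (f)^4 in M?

f^1 = f
f^2 = f·f = q
f^3 = q·f = f
f^4 = f·f = q

q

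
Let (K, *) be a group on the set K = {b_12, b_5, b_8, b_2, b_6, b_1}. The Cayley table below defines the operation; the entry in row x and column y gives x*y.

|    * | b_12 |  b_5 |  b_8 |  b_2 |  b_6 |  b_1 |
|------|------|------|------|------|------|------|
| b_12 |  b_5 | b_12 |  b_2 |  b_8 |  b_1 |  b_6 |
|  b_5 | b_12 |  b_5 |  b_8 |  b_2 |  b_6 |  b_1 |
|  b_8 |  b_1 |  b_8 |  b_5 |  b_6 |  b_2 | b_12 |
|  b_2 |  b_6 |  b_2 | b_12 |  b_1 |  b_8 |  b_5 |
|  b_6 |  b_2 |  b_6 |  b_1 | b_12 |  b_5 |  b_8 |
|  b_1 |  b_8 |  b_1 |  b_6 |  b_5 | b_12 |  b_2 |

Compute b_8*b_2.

b_6

Read row b_8, column b_2: b_8*b_2 = b_6.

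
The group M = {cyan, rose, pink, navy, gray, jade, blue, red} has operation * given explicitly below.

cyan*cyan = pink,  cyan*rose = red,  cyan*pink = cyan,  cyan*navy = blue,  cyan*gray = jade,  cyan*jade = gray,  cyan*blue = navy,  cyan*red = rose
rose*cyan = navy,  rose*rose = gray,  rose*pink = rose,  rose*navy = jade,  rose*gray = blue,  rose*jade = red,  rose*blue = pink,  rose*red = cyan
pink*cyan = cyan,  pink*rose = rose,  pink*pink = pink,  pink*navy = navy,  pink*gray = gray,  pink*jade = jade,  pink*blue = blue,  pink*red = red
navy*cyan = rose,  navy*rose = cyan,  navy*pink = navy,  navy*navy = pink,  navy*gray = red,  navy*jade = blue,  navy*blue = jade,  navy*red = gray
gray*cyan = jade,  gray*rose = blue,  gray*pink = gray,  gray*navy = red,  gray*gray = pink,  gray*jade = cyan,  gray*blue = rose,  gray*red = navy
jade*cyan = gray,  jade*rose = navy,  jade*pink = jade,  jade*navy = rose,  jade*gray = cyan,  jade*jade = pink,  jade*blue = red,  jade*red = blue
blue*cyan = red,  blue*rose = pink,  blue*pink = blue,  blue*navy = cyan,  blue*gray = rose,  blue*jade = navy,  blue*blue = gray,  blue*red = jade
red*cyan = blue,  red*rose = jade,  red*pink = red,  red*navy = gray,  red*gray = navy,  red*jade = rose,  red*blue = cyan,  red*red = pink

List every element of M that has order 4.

{blue, rose}

Identity is pink. Compute the order of each non-identity element by repeated multiplication:
  cyan: cyan → pink  (order 2)
  rose: rose → gray → blue → pink  (order 4)
  navy: navy → pink  (order 2)
  gray: gray → pink  (order 2)
  jade: jade → pink  (order 2)
  blue: blue → gray → rose → pink  (order 4)
  red: red → pink  (order 2)
Elements of order 4: {blue, rose}.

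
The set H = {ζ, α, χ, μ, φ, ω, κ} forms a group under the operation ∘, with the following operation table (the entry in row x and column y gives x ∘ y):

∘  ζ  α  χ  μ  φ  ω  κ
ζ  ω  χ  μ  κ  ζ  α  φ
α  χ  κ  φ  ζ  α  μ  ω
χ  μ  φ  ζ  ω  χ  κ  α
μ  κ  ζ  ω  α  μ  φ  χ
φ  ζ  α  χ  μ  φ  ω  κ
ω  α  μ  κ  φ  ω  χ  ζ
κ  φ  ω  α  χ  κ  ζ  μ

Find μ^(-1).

ω

First locate the identity: row φ matches the header, so φ is the identity.
Scan row μ for φ: μ ∘ ω = φ. Hence μ^(-1) = ω.
(Structurally, H here is isomorphic to the cyclic group Z_7.)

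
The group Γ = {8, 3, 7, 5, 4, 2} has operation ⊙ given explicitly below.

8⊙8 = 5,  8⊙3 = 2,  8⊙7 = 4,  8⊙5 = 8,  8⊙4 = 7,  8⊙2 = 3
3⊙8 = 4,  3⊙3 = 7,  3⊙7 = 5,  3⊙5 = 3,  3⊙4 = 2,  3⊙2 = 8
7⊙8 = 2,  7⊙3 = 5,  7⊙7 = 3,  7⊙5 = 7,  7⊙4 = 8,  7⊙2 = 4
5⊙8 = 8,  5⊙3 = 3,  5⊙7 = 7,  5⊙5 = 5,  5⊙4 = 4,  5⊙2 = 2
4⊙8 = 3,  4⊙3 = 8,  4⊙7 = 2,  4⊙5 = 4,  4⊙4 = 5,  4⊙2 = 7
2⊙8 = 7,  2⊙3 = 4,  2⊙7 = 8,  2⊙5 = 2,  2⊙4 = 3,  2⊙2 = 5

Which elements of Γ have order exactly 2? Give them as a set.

Identity is 5. Compute the order of each non-identity element by repeated multiplication:
  8: 8 → 5  (order 2)
  3: 3 → 7 → 5  (order 3)
  7: 7 → 3 → 5  (order 3)
  4: 4 → 5  (order 2)
  2: 2 → 5  (order 2)
Elements of order 2: {2, 4, 8}.
(Structurally, Γ here is isomorphic to the symmetric group S_3.)

{2, 4, 8}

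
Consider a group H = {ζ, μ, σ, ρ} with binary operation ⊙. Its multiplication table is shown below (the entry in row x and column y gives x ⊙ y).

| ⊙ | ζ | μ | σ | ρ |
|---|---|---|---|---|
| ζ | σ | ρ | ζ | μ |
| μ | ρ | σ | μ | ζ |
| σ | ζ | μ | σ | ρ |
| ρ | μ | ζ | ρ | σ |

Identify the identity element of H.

σ

The identity e satisfies e ⊙ x = x for all x, so its row in the table reproduces the column headers.
Row σ reads: ζ, μ, σ, ρ — exactly the header order. So σ is the identity.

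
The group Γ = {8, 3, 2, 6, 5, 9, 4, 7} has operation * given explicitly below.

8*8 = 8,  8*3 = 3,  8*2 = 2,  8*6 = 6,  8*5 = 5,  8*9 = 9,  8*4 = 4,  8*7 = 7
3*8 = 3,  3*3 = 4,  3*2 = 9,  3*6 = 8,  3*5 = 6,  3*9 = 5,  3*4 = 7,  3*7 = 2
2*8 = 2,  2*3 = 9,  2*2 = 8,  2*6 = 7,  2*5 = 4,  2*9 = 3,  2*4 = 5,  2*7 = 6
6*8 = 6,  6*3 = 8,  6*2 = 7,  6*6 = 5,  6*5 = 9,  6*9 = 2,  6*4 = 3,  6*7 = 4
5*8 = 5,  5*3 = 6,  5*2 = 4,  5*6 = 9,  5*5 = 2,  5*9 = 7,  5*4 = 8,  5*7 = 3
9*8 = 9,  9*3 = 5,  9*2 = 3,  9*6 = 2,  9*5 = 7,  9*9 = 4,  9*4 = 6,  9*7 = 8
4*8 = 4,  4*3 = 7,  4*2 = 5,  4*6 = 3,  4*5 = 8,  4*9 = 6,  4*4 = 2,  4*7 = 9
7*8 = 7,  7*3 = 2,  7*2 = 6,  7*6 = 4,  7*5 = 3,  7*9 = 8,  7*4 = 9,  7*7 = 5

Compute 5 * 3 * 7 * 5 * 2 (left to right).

5 * 3 = 6
6 * 7 = 4
4 * 5 = 8
8 * 2 = 2
(Structurally, Γ here is isomorphic to the cyclic group Z_8.)

2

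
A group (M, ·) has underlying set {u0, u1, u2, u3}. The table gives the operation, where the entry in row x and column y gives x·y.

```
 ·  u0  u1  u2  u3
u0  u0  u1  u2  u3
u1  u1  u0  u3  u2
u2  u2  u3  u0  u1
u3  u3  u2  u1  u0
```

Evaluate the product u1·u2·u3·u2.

u1·u2 = u3
u3·u3 = u0
u0·u2 = u2

u2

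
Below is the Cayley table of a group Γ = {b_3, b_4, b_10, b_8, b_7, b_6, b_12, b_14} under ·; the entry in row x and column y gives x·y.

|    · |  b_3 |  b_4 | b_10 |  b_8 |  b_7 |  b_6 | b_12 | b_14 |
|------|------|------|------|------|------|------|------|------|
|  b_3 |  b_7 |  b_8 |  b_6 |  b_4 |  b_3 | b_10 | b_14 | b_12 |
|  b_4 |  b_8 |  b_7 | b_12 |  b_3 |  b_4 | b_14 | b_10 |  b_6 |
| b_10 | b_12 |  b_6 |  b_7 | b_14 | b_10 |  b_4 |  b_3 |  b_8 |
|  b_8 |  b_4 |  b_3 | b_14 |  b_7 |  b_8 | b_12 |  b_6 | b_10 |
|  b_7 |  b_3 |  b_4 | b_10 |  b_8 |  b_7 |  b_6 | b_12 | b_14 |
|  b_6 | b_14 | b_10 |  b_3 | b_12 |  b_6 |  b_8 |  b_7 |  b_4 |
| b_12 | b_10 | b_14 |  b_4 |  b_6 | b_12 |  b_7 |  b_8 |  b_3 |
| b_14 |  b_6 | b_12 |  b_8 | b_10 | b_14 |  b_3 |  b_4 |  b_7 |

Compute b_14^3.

b_14

b_14^1 = b_14
b_14^2 = b_14·b_14 = b_7
b_14^3 = b_7·b_14 = b_14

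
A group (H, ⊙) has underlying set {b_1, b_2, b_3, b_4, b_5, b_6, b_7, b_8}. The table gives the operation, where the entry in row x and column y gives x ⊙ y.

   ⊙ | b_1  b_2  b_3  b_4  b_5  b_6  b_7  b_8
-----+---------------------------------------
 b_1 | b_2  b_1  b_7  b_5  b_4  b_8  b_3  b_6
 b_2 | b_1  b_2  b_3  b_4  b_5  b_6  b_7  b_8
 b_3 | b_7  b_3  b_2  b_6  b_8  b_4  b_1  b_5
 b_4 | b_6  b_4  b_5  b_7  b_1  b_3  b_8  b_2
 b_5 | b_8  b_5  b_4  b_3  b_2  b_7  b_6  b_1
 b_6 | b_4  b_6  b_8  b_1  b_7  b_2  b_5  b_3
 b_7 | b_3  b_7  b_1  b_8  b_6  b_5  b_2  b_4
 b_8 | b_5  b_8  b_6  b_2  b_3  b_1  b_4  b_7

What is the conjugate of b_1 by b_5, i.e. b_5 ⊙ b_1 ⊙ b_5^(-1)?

The identity is b_2. In row b_5, the entry b_2 sits in column b_5, so b_5^(-1) = b_5.
b_5 ⊙ b_1 = b_8
b_8 ⊙ b_5 = b_3

b_3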